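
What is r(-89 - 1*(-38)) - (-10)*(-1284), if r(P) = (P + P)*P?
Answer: -7638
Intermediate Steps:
r(P) = 2*P² (r(P) = (2*P)*P = 2*P²)
r(-89 - 1*(-38)) - (-10)*(-1284) = 2*(-89 - 1*(-38))² - (-10)*(-1284) = 2*(-89 + 38)² - 1*12840 = 2*(-51)² - 12840 = 2*2601 - 12840 = 5202 - 12840 = -7638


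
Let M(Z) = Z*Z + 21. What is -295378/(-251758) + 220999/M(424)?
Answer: 54373172254/22632666563 ≈ 2.4024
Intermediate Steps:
M(Z) = 21 + Z**2 (M(Z) = Z**2 + 21 = 21 + Z**2)
-295378/(-251758) + 220999/M(424) = -295378/(-251758) + 220999/(21 + 424**2) = -295378*(-1/251758) + 220999/(21 + 179776) = 147689/125879 + 220999/179797 = 54373172254/22632666563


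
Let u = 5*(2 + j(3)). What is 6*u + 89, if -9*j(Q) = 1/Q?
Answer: 1331/9 ≈ 147.89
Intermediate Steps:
j(Q) = -1/(9*Q)
u = 265/27 (u = 5*(2 - ⅑/3) = 5*(2 - ⅑*⅓) = 5*(2 - 1/27) = 5*(53/27) = 265/27 ≈ 9.8148)
6*u + 89 = 6*(265/27) + 89 = 530/9 + 89 = 1331/9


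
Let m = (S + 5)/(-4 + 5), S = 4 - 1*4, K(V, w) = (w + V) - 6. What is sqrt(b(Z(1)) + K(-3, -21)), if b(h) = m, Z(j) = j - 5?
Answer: 5*I ≈ 5.0*I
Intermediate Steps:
K(V, w) = -6 + V + w (K(V, w) = (V + w) - 6 = -6 + V + w)
Z(j) = -5 + j
S = 0 (S = 4 - 4 = 0)
m = 5 (m = (0 + 5)/(-4 + 5) = 5/1 = 5*1 = 5)
b(h) = 5
sqrt(b(Z(1)) + K(-3, -21)) = sqrt(5 + (-6 - 3 - 21)) = sqrt(5 - 30) = sqrt(-25) = 5*I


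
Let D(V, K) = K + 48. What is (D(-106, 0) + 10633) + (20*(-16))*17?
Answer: 5241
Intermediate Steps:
D(V, K) = 48 + K
(D(-106, 0) + 10633) + (20*(-16))*17 = ((48 + 0) + 10633) + (20*(-16))*17 = (48 + 10633) - 320*17 = 10681 - 5440 = 5241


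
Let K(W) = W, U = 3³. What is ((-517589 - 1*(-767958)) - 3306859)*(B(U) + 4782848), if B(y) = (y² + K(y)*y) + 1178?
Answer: -14626783991160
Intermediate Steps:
U = 27
B(y) = 1178 + 2*y² (B(y) = (y² + y*y) + 1178 = (y² + y²) + 1178 = 2*y² + 1178 = 1178 + 2*y²)
((-517589 - 1*(-767958)) - 3306859)*(B(U) + 4782848) = ((-517589 - 1*(-767958)) - 3306859)*((1178 + 2*27²) + 4782848) = ((-517589 + 767958) - 3306859)*((1178 + 2*729) + 4782848) = (250369 - 3306859)*((1178 + 1458) + 4782848) = -3056490*(2636 + 4782848) = -3056490*4785484 = -14626783991160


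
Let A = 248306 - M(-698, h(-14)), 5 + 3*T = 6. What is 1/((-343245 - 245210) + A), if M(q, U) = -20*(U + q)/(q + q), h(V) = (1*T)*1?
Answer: -1047/356125538 ≈ -2.9400e-6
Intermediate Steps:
T = ⅓ (T = -5/3 + (⅓)*6 = -5/3 + 2 = ⅓ ≈ 0.33333)
h(V) = ⅓ (h(V) = (1*(⅓))*1 = (⅓)*1 = ⅓)
M(q, U) = -10*(U + q)/q (M(q, U) = -20*(U + q)/(2*q) = -20*(U + q)*1/(2*q) = -10*(U + q)/q)
A = 259986847/1047 (A = 248306 - (-10 - 10*⅓/(-698)) = 248306 - (-10 - 10*⅓*(-1/698)) = 248306 - (-10 + 5/1047) = 248306 - 1*(-10465/1047) = 248306 + 10465/1047 = 259986847/1047 ≈ 2.4832e+5)
1/((-343245 - 245210) + A) = 1/((-343245 - 245210) + 259986847/1047) = 1/(-588455 + 259986847/1047) = 1/(-356125538/1047) = -1047/356125538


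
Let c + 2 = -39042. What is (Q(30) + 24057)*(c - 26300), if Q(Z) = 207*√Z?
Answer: -1571980608 - 13526208*√30 ≈ -1.6461e+9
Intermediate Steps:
c = -39044 (c = -2 - 39042 = -39044)
(Q(30) + 24057)*(c - 26300) = (207*√30 + 24057)*(-39044 - 26300) = (24057 + 207*√30)*(-65344) = -1571980608 - 13526208*√30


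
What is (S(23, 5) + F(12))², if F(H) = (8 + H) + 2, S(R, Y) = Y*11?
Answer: 5929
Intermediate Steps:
S(R, Y) = 11*Y
F(H) = 10 + H
(S(23, 5) + F(12))² = (11*5 + (10 + 12))² = (55 + 22)² = 77² = 5929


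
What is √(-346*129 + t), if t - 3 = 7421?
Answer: 61*I*√10 ≈ 192.9*I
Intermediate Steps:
t = 7424 (t = 3 + 7421 = 7424)
√(-346*129 + t) = √(-346*129 + 7424) = √(-44634 + 7424) = √(-37210) = 61*I*√10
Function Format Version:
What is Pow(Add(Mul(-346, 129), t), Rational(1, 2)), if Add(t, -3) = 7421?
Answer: Mul(61, I, Pow(10, Rational(1, 2))) ≈ Mul(192.90, I)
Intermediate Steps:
t = 7424 (t = Add(3, 7421) = 7424)
Pow(Add(Mul(-346, 129), t), Rational(1, 2)) = Pow(Add(Mul(-346, 129), 7424), Rational(1, 2)) = Pow(Add(-44634, 7424), Rational(1, 2)) = Pow(-37210, Rational(1, 2)) = Mul(61, I, Pow(10, Rational(1, 2)))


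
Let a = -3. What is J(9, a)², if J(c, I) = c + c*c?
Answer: 8100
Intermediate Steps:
J(c, I) = c + c²
J(9, a)² = (9*(1 + 9))² = (9*10)² = 90² = 8100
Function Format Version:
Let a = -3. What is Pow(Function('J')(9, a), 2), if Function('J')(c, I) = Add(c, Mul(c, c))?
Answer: 8100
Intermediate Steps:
Function('J')(c, I) = Add(c, Pow(c, 2))
Pow(Function('J')(9, a), 2) = Pow(Mul(9, Add(1, 9)), 2) = Pow(Mul(9, 10), 2) = Pow(90, 2) = 8100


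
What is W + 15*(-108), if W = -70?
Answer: -1690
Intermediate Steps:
W + 15*(-108) = -70 + 15*(-108) = -70 - 1620 = -1690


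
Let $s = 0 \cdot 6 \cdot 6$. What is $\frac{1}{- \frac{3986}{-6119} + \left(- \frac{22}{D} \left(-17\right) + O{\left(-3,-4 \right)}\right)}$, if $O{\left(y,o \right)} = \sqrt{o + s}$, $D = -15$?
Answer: $- \frac{51140674515}{1250218238389} - \frac{8424486225 i}{2500436476778} \approx -0.040905 - 0.0033692 i$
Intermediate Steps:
$s = 0$ ($s = 0 \cdot 6 = 0$)
$O{\left(y,o \right)} = \sqrt{o}$ ($O{\left(y,o \right)} = \sqrt{o + 0} = \sqrt{o}$)
$\frac{1}{- \frac{3986}{-6119} + \left(- \frac{22}{D} \left(-17\right) + O{\left(-3,-4 \right)}\right)} = \frac{1}{- \frac{3986}{-6119} + \left(- \frac{22}{-15} \left(-17\right) + \sqrt{-4}\right)} = \frac{1}{\left(-3986\right) \left(- \frac{1}{6119}\right) + \left(\left(-22\right) \left(- \frac{1}{15}\right) \left(-17\right) + 2 i\right)} = \frac{1}{\frac{3986}{6119} + \left(\frac{22}{15} \left(-17\right) + 2 i\right)} = \frac{1}{\frac{3986}{6119} - \left(\frac{374}{15} - 2 i\right)} = \frac{1}{- \frac{2228716}{91785} + 2 i} = \frac{8424486225 \left(- \frac{2228716}{91785} - 2 i\right)}{5000872953556}$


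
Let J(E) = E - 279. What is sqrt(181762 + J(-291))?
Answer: 2*sqrt(45298) ≈ 425.67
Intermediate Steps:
J(E) = -279 + E
sqrt(181762 + J(-291)) = sqrt(181762 + (-279 - 291)) = sqrt(181762 - 570) = sqrt(181192) = 2*sqrt(45298)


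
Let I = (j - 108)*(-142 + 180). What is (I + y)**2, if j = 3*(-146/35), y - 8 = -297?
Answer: 29035819201/1225 ≈ 2.3703e+7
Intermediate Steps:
y = -289 (y = 8 - 297 = -289)
j = -438/35 (j = 3*(-146*1/35) = 3*(-146/35) = -438/35 ≈ -12.514)
I = -160284/35 (I = (-438/35 - 108)*(-142 + 180) = -4218/35*38 = -160284/35 ≈ -4579.5)
(I + y)**2 = (-160284/35 - 289)**2 = (-170399/35)**2 = 29035819201/1225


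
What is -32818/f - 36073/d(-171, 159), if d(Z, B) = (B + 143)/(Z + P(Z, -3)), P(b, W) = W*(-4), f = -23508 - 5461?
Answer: 166164710219/8748638 ≈ 18993.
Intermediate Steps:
f = -28969
P(b, W) = -4*W
d(Z, B) = (143 + B)/(12 + Z) (d(Z, B) = (B + 143)/(Z - 4*(-3)) = (143 + B)/(Z + 12) = (143 + B)/(12 + Z))
-32818/f - 36073/d(-171, 159) = -32818/(-28969) - 36073*(12 - 171)/(143 + 159) = -32818*(-1/28969) - 36073/(302/(-159)) = 32818/28969 - 36073/((-1/159*302)) = 32818/28969 - 36073/(-302/159) = 32818/28969 - 36073*(-159/302) = 32818/28969 + 5735607/302 = 166164710219/8748638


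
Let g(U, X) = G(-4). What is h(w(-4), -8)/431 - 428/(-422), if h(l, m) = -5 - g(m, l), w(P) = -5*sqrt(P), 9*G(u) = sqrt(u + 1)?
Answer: 91179/90941 - I*sqrt(3)/3879 ≈ 1.0026 - 0.00044652*I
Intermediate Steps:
G(u) = sqrt(1 + u)/9 (G(u) = sqrt(u + 1)/9 = sqrt(1 + u)/9)
g(U, X) = I*sqrt(3)/9 (g(U, X) = sqrt(1 - 4)/9 = sqrt(-3)/9 = (I*sqrt(3))/9 = I*sqrt(3)/9)
h(l, m) = -5 - I*sqrt(3)/9
h(w(-4), -8)/431 - 428/(-422) = (-5 - I*sqrt(3)/9)/431 - 428/(-422) = (-5 - I*sqrt(3)/9)*(1/431) - 428*(-1/422) = (-5/431 - I*sqrt(3)/3879) + 214/211 = 91179/90941 - I*sqrt(3)/3879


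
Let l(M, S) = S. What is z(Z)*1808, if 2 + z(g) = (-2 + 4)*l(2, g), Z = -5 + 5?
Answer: -3616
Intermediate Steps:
Z = 0
z(g) = -2 + 2*g (z(g) = -2 + (-2 + 4)*g = -2 + 2*g)
z(Z)*1808 = (-2 + 2*0)*1808 = (-2 + 0)*1808 = -2*1808 = -3616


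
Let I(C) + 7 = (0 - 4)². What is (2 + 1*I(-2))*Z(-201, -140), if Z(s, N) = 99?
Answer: 1089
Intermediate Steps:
I(C) = 9 (I(C) = -7 + (0 - 4)² = -7 + (-4)² = -7 + 16 = 9)
(2 + 1*I(-2))*Z(-201, -140) = (2 + 1*9)*99 = (2 + 9)*99 = 11*99 = 1089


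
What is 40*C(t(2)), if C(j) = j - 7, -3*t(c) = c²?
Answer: -1000/3 ≈ -333.33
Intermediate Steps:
t(c) = -c²/3
C(j) = -7 + j
40*C(t(2)) = 40*(-7 - ⅓*2²) = 40*(-7 - ⅓*4) = 40*(-7 - 4/3) = 40*(-25/3) = -1000/3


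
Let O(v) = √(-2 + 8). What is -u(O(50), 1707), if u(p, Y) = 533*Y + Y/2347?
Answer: -2135375064/2347 ≈ -9.0983e+5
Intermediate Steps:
O(v) = √6
u(p, Y) = 1250952*Y/2347 (u(p, Y) = 533*Y + Y*(1/2347) = 533*Y + Y/2347 = 1250952*Y/2347)
-u(O(50), 1707) = -1250952*1707/2347 = -1*2135375064/2347 = -2135375064/2347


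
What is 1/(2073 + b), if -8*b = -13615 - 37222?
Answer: 8/67421 ≈ 0.00011866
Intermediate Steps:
b = 50837/8 (b = -(-13615 - 37222)/8 = -1/8*(-50837) = 50837/8 ≈ 6354.6)
1/(2073 + b) = 1/(2073 + 50837/8) = 1/(67421/8) = 8/67421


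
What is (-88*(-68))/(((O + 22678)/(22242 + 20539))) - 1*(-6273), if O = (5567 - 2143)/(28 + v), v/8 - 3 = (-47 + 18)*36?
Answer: 413192685581/23527997 ≈ 17562.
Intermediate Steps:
v = -8328 (v = 24 + 8*((-47 + 18)*36) = 24 + 8*(-29*36) = 24 + 8*(-1044) = 24 - 8352 = -8328)
O = -856/2075 (O = (5567 - 2143)/(28 - 8328) = 3424/(-8300) = 3424*(-1/8300) = -856/2075 ≈ -0.41253)
(-88*(-68))/(((O + 22678)/(22242 + 20539))) - 1*(-6273) = (-88*(-68))/(((-856/2075 + 22678)/(22242 + 20539))) - 1*(-6273) = 5984/(((47055994/2075)/42781)) + 6273 = 5984/(((47055994/2075)*(1/42781))) + 6273 = 5984/(47055994/88770575) + 6273 = 5984*(88770575/47055994) + 6273 = 265601560400/23527997 + 6273 = 413192685581/23527997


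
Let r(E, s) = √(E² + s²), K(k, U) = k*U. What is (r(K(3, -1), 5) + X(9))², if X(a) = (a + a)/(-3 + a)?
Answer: (3 + √34)² ≈ 77.986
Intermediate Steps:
K(k, U) = U*k
X(a) = 2*a/(-3 + a) (X(a) = (2*a)/(-3 + a) = 2*a/(-3 + a))
(r(K(3, -1), 5) + X(9))² = (√((-1*3)² + 5²) + 2*9/(-3 + 9))² = (√((-3)² + 25) + 2*9/6)² = (√(9 + 25) + 2*9*(⅙))² = (√34 + 3)² = (3 + √34)²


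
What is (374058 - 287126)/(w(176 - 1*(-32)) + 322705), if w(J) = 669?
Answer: 43466/161687 ≈ 0.26883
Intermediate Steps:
(374058 - 287126)/(w(176 - 1*(-32)) + 322705) = (374058 - 287126)/(669 + 322705) = 86932/323374 = 86932*(1/323374) = 43466/161687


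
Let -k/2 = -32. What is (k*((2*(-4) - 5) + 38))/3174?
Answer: 800/1587 ≈ 0.50410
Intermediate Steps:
k = 64 (k = -2*(-32) = 64)
(k*((2*(-4) - 5) + 38))/3174 = (64*((2*(-4) - 5) + 38))/3174 = (64*((-8 - 5) + 38))*(1/3174) = (64*(-13 + 38))*(1/3174) = (64*25)*(1/3174) = 1600*(1/3174) = 800/1587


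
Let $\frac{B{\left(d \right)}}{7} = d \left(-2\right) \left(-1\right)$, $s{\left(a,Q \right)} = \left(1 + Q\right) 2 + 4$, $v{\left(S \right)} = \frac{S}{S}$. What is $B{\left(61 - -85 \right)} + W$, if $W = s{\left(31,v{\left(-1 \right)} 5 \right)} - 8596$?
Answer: $-6536$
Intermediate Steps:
$v{\left(S \right)} = 1$
$s{\left(a,Q \right)} = 6 + 2 Q$ ($s{\left(a,Q \right)} = \left(2 + 2 Q\right) + 4 = 6 + 2 Q$)
$B{\left(d \right)} = 14 d$ ($B{\left(d \right)} = 7 d \left(-2\right) \left(-1\right) = 7 - 2 d \left(-1\right) = 7 \cdot 2 d = 14 d$)
$W = -8580$ ($W = \left(6 + 2 \cdot 1 \cdot 5\right) - 8596 = \left(6 + 2 \cdot 5\right) - 8596 = \left(6 + 10\right) - 8596 = 16 - 8596 = -8580$)
$B{\left(61 - -85 \right)} + W = 14 \left(61 - -85\right) - 8580 = 14 \left(61 + 85\right) - 8580 = 14 \cdot 146 - 8580 = 2044 - 8580 = -6536$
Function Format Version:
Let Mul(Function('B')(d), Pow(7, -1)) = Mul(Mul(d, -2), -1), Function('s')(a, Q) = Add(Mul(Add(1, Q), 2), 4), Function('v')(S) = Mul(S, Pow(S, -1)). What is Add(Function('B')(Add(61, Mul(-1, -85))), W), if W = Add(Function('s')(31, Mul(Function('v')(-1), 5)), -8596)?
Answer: -6536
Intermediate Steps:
Function('v')(S) = 1
Function('s')(a, Q) = Add(6, Mul(2, Q)) (Function('s')(a, Q) = Add(Add(2, Mul(2, Q)), 4) = Add(6, Mul(2, Q)))
Function('B')(d) = Mul(14, d) (Function('B')(d) = Mul(7, Mul(Mul(d, -2), -1)) = Mul(7, Mul(Mul(-2, d), -1)) = Mul(7, Mul(2, d)) = Mul(14, d))
W = -8580 (W = Add(Add(6, Mul(2, Mul(1, 5))), -8596) = Add(Add(6, Mul(2, 5)), -8596) = Add(Add(6, 10), -8596) = Add(16, -8596) = -8580)
Add(Function('B')(Add(61, Mul(-1, -85))), W) = Add(Mul(14, Add(61, Mul(-1, -85))), -8580) = Add(Mul(14, Add(61, 85)), -8580) = Add(Mul(14, 146), -8580) = Add(2044, -8580) = -6536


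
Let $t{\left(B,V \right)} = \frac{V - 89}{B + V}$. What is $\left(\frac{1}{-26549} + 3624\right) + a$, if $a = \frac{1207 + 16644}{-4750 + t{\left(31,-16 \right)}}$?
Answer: $\frac{457214050076}{126293593} \approx 3620.2$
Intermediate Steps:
$t{\left(B,V \right)} = \frac{-89 + V}{B + V}$
$a = - \frac{17851}{4757}$ ($a = \frac{1207 + 16644}{-4750 + \frac{-89 - 16}{31 - 16}} = \frac{17851}{-4750 + \frac{1}{15} \left(-105\right)} = \frac{17851}{-4750 - 7} = \frac{17851}{-4757} = 17851 \left(- \frac{1}{4757}\right) = - \frac{17851}{4757} \approx -3.7526$)
$\left(\frac{1}{-26549} + 3624\right) + a = \left(\frac{1}{-26549} + 3624\right) - \frac{17851}{4757} = \left(- \frac{1}{26549} + 3624\right) - \frac{17851}{4757} = \frac{96213575}{26549} - \frac{17851}{4757} = \frac{457214050076}{126293593}$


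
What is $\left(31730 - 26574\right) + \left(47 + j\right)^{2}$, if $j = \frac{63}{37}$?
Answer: $\frac{10305768}{1369} \approx 7528.0$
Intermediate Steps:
$j = \frac{63}{37}$ ($j = 63 \cdot \frac{1}{37} = \frac{63}{37} \approx 1.7027$)
$\left(31730 - 26574\right) + \left(47 + j\right)^{2} = \left(31730 - 26574\right) + \left(47 + \frac{63}{37}\right)^{2} = 5156 + \left(\frac{1802}{37}\right)^{2} = 5156 + \frac{3247204}{1369} = \frac{10305768}{1369}$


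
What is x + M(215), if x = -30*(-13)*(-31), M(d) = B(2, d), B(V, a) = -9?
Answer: -12099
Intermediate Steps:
M(d) = -9
x = -12090 (x = 390*(-31) = -12090)
x + M(215) = -12090 - 9 = -12099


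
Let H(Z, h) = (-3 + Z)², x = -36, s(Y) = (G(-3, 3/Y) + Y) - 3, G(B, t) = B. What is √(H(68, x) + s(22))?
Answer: √4241 ≈ 65.123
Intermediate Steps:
s(Y) = -6 + Y (s(Y) = (-3 + Y) - 3 = -6 + Y)
√(H(68, x) + s(22)) = √((-3 + 68)² + (-6 + 22)) = √(65² + 16) = √(4225 + 16) = √4241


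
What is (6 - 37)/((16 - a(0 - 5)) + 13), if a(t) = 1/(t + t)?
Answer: -310/291 ≈ -1.0653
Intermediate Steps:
a(t) = 1/(2*t)
(6 - 37)/((16 - a(0 - 5)) + 13) = (6 - 37)/((16 - 1/(2*(0 - 5))) + 13) = -31/((16 - 1/(2*(-5))) + 13) = -31/((16 - (-1)/(2*5)) + 13) = -31/((16 - 1*(-⅒)) + 13) = -31/((16 + ⅒) + 13) = -31/(161/10 + 13) = -31/291/10 = -31*10/291 = -310/291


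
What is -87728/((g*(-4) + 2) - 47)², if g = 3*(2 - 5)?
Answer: -87728/81 ≈ -1083.1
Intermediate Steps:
g = -9 (g = 3*(-3) = -9)
-87728/((g*(-4) + 2) - 47)² = -87728/((-9*(-4) + 2) - 47)² = -87728/((36 + 2) - 47)² = -87728/(38 - 47)² = -87728/((-9)²) = -87728/81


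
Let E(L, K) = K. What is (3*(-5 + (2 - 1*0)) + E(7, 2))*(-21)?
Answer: 147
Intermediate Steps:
(3*(-5 + (2 - 1*0)) + E(7, 2))*(-21) = (3*(-5 + (2 - 1*0)) + 2)*(-21) = (3*(-5 + (2 + 0)) + 2)*(-21) = (3*(-5 + 2) + 2)*(-21) = (3*(-3) + 2)*(-21) = (-9 + 2)*(-21) = -7*(-21) = 147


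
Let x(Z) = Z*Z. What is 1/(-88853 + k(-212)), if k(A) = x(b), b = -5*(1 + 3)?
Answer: -1/88453 ≈ -1.1305e-5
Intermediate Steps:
b = -20 (b = -5*4 = -20)
x(Z) = Z²
k(A) = 400 (k(A) = (-20)² = 400)
1/(-88853 + k(-212)) = 1/(-88853 + 400) = 1/(-88453) = -1/88453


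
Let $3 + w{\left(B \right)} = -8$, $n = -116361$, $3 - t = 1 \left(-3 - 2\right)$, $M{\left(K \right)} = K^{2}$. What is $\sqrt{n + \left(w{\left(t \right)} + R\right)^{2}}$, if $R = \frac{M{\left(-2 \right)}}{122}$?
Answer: $\frac{6 i \sqrt{12014770}}{61} \approx 340.94 i$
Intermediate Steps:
$t = 8$ ($t = 3 - 1 \left(-3 - 2\right) = 3 - 1 \left(-5\right) = 3 - -5 = 3 + 5 = 8$)
$R = \frac{2}{61}$ ($R = \frac{\left(-2\right)^{2}}{122} = 4 \cdot \frac{1}{122} = \frac{2}{61} \approx 0.032787$)
$w{\left(B \right)} = -11$ ($w{\left(B \right)} = -3 - 8 = -11$)
$\sqrt{n + \left(w{\left(t \right)} + R\right)^{2}} = \sqrt{-116361 + \left(-11 + \frac{2}{61}\right)^{2}} = \sqrt{-116361 + \left(- \frac{669}{61}\right)^{2}} = \sqrt{-116361 + \frac{447561}{3721}} = \sqrt{- \frac{432531720}{3721}} = \frac{6 i \sqrt{12014770}}{61}$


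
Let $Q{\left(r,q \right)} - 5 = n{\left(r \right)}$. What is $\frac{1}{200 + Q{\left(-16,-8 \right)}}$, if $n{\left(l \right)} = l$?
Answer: $\frac{1}{189} \approx 0.005291$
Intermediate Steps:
$Q{\left(r,q \right)} = 5 + r$
$\frac{1}{200 + Q{\left(-16,-8 \right)}} = \frac{1}{200 + \left(5 - 16\right)} = \frac{1}{200 - 11} = \frac{1}{189}$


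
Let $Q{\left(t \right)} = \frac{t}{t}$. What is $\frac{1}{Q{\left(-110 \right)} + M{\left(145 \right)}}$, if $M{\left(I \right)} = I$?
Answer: $\frac{1}{146} \approx 0.0068493$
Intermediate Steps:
$Q{\left(t \right)} = 1$
$\frac{1}{Q{\left(-110 \right)} + M{\left(145 \right)}} = \frac{1}{1 + 145} = \frac{1}{146}$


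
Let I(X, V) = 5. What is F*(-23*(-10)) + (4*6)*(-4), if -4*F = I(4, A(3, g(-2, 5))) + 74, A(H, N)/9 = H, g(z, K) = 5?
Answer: -9277/2 ≈ -4638.5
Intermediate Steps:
A(H, N) = 9*H
F = -79/4 (F = -(5 + 74)/4 = -¼*79 = -79/4 ≈ -19.750)
F*(-23*(-10)) + (4*6)*(-4) = -(-1817)*(-10)/4 + (4*6)*(-4) = -79/4*230 + 24*(-4) = -9085/2 - 96 = -9277/2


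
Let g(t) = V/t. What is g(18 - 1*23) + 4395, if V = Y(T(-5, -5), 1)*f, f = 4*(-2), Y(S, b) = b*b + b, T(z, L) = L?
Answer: 21991/5 ≈ 4398.2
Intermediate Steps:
Y(S, b) = b + b**2 (Y(S, b) = b**2 + b = b + b**2)
f = -8
V = -16 (V = (1*(1 + 1))*(-8) = (1*2)*(-8) = 2*(-8) = -16)
g(t) = -16/t
g(18 - 1*23) + 4395 = -16/(18 - 1*23) + 4395 = -16/(18 - 23) + 4395 = -16/(-5) + 4395 = -16*(-1/5) + 4395 = 16/5 + 4395 = 21991/5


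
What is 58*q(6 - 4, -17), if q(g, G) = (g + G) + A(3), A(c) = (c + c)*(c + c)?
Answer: 1218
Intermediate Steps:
A(c) = 4*c² (A(c) = (2*c)*(2*c) = 4*c²)
q(g, G) = 36 + G + g (q(g, G) = (g + G) + 4*3² = (G + g) + 4*9 = (G + g) + 36 = 36 + G + g)
58*q(6 - 4, -17) = 58*(36 - 17 + (6 - 4)) = 58*(36 - 17 + 2) = 58*21 = 1218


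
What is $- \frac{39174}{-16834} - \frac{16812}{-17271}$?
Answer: $\frac{2805811}{850117} \approx 3.3005$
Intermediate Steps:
$- \frac{39174}{-16834} - \frac{16812}{-17271} = \left(-39174\right) \left(- \frac{1}{16834}\right) - - \frac{1868}{1919} = \frac{19587}{8417} + \frac{1868}{1919} = \frac{2805811}{850117}$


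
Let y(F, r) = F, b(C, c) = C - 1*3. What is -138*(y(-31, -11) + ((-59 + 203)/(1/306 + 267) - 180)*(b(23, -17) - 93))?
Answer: -147360257790/81703 ≈ -1.8036e+6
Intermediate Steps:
b(C, c) = -3 + C (b(C, c) = C - 3 = -3 + C)
-138*(y(-31, -11) + ((-59 + 203)/(1/306 + 267) - 180)*(b(23, -17) - 93)) = -138*(-31 + ((-59 + 203)/(1/306 + 267) - 180)*((-3 + 23) - 93)) = -138*(-31 + (144/(1/306 + 267) - 180)*(20 - 93)) = -138*(-31 + (144/(81703/306) - 180)*(-73)) = -138*(-31 + (144*(306/81703) - 180)*(-73)) = -138*(-31 + (44064/81703 - 180)*(-73)) = -138*(-31 - 14662476/81703*(-73)) = -138*(-31 + 1070360748/81703) = -138*1067827955/81703 = -147360257790/81703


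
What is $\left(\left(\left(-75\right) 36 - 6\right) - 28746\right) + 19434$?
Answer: $-12018$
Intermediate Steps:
$\left(\left(\left(-75\right) 36 - 6\right) - 28746\right) + 19434 = \left(\left(-2700 - 6\right) - 28746\right) + 19434 = \left(-2706 - 28746\right) + 19434 = -31452 + 19434 = -12018$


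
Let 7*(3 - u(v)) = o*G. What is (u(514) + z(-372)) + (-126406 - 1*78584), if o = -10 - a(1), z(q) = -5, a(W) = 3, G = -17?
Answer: -1435165/7 ≈ -2.0502e+5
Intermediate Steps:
o = -13 (o = -10 - 1*3 = -10 - 3 = -13)
u(v) = -200/7 (u(v) = 3 - (-13)*(-17)/7 = 3 - 1/7*221 = 3 - 221/7 = -200/7)
(u(514) + z(-372)) + (-126406 - 1*78584) = (-200/7 - 5) + (-126406 - 1*78584) = -235/7 + (-126406 - 78584) = -235/7 - 204990 = -1435165/7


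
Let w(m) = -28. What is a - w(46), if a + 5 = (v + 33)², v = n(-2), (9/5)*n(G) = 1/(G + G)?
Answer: 1429297/1296 ≈ 1102.9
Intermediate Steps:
n(G) = 5/(18*G) (n(G) = 5/(9*(G + G)) = 5/(9*((2*G))) = 5*(1/(2*G))/9 = 5/(18*G))
v = -5/36 (v = (5/18)/(-2) = (5/18)*(-½) = -5/36 ≈ -0.13889)
a = 1393009/1296 (a = -5 + (-5/36 + 33)² = -5 + (1183/36)² = -5 + 1399489/1296 = 1393009/1296 ≈ 1074.9)
a - w(46) = 1393009/1296 - 1*(-28) = 1393009/1296 + 28 = 1429297/1296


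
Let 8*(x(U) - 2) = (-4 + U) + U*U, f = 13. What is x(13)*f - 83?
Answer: 929/4 ≈ 232.25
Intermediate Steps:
x(U) = 3/2 + U/8 + U**2/8 (x(U) = 2 + ((-4 + U) + U*U)/8 = 2 + ((-4 + U) + U**2)/8 = 2 + (-4 + U + U**2)/8 = 2 + (-1/2 + U/8 + U**2/8) = 3/2 + U/8 + U**2/8)
x(13)*f - 83 = (3/2 + (1/8)*13 + (1/8)*13**2)*13 - 83 = (3/2 + 13/8 + (1/8)*169)*13 - 83 = (3/2 + 13/8 + 169/8)*13 - 83 = (97/4)*13 - 83 = 1261/4 - 83 = 929/4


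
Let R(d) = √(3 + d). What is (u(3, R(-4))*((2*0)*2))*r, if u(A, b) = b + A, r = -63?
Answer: 0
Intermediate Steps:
u(A, b) = A + b
(u(3, R(-4))*((2*0)*2))*r = ((3 + √(3 - 4))*((2*0)*2))*(-63) = ((3 + √(-1))*(0*2))*(-63) = ((3 + I)*0)*(-63) = 0*(-63) = 0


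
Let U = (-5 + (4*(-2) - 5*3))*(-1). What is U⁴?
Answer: 614656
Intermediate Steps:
U = 28 (U = (-5 + (-8 - 15))*(-1) = (-5 - 23)*(-1) = -28*(-1) = 28)
U⁴ = 28⁴ = 614656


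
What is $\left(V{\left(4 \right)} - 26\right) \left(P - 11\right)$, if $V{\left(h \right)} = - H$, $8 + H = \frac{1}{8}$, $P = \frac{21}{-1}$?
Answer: $580$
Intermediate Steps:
$P = -21$ ($P = 21 \left(-1\right) = -21$)
$H = - \frac{63}{8}$ ($H = -8 + \frac{1}{8} = - \frac{63}{8} \approx -7.875$)
$V{\left(h \right)} = \frac{63}{8}$ ($V{\left(h \right)} = \left(-1\right) \left(- \frac{63}{8}\right) = \frac{63}{8}$)
$\left(V{\left(4 \right)} - 26\right) \left(P - 11\right) = \left(\frac{63}{8} - 26\right) \left(-21 - 11\right) = - \frac{145 \left(-21 - 11\right)}{8} = \left(- \frac{145}{8}\right) \left(-32\right) = 580$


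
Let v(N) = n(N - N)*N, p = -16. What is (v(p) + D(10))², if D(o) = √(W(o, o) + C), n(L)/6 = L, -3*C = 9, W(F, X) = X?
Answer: 7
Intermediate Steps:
C = -3 (C = -⅓*9 = -3)
n(L) = 6*L
v(N) = 0 (v(N) = (6*(N - N))*N = (6*0)*N = 0*N = 0)
D(o) = √(-3 + o) (D(o) = √(o - 3) = √(-3 + o))
(v(p) + D(10))² = (0 + √(-3 + 10))² = (0 + √7)² = (√7)² = 7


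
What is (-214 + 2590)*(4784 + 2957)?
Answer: 18392616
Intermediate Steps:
(-214 + 2590)*(4784 + 2957) = 2376*7741 = 18392616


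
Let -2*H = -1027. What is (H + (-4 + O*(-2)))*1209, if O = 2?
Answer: 1222299/2 ≈ 6.1115e+5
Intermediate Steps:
H = 1027/2 (H = -1/2*(-1027) = 1027/2 ≈ 513.50)
(H + (-4 + O*(-2)))*1209 = (1027/2 + (-4 + 2*(-2)))*1209 = (1027/2 + (-4 - 4))*1209 = (1027/2 - 8)*1209 = (1011/2)*1209 = 1222299/2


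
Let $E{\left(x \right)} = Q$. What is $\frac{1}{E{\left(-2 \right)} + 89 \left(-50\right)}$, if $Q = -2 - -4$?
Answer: $- \frac{1}{4448} \approx -0.00022482$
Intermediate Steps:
$Q = 2$ ($Q = -2 + 4 = 2$)
$E{\left(x \right)} = 2$
$\frac{1}{E{\left(-2 \right)} + 89 \left(-50\right)} = \frac{1}{2 + 89 \left(-50\right)} = \frac{1}{2 - 4450} = \frac{1}{-4448} = - \frac{1}{4448}$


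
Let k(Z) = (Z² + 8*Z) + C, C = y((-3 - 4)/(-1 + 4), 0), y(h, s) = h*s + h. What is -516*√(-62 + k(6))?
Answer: -172*√177 ≈ -2288.3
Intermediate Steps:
y(h, s) = h + h*s
C = -7/3 (C = ((-3 - 4)/(-1 + 4))*(1 + 0) = -7/3*1 = -7/3 ≈ -2.3333)
k(Z) = -7/3 + Z² + 8*Z (k(Z) = (Z² + 8*Z) - 7/3 = -7/3 + Z² + 8*Z)
-516*√(-62 + k(6)) = -516*√(-62 + (-7/3 + 6² + 8*6)) = -516*√(-62 + (-7/3 + 36 + 48)) = -516*√(-62 + 245/3) = -172*√177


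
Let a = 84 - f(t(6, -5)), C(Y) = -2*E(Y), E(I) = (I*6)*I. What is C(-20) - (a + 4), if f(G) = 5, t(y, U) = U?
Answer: -4883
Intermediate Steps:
E(I) = 6*I² (E(I) = (6*I)*I = 6*I²)
C(Y) = -12*Y²
a = 79 (a = 84 - 1*5 = 84 - 5 = 79)
C(-20) - (a + 4) = -12*(-20)² - (79 + 4) = -12*400 - 1*83 = -4800 - 83 = -4883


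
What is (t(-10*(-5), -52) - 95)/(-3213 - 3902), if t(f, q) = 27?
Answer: 68/7115 ≈ 0.0095573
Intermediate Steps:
(t(-10*(-5), -52) - 95)/(-3213 - 3902) = (27 - 95)/(-3213 - 3902) = -68/(-7115) = -68*(-1/7115) = 68/7115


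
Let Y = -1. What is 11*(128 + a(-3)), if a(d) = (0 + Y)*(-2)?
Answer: 1430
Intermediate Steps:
a(d) = 2 (a(d) = (0 - 1)*(-2) = -1*(-2) = 2)
11*(128 + a(-3)) = 11*(128 + 2) = 11*130 = 1430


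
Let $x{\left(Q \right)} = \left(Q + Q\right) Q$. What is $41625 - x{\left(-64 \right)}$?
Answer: $33433$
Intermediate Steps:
$x{\left(Q \right)} = 2 Q^{2}$ ($x{\left(Q \right)} = 2 Q Q = 2 Q^{2}$)
$41625 - x{\left(-64 \right)} = 41625 - 2 \left(-64\right)^{2} = 41625 - 2 \cdot 4096 = 41625 - 8192 = 33433$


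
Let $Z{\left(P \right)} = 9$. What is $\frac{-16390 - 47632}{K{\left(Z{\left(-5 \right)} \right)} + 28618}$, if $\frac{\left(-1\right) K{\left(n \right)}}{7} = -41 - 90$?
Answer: $- \frac{64022}{29535} \approx -2.1677$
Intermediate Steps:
$K{\left(n \right)} = 917$ ($K{\left(n \right)} = - 7 \left(-41 - 90\right) = \left(-7\right) \left(-131\right) = 917$)
$\frac{-16390 - 47632}{K{\left(Z{\left(-5 \right)} \right)} + 28618} = \frac{-16390 - 47632}{917 + 28618} = - \frac{64022}{29535}$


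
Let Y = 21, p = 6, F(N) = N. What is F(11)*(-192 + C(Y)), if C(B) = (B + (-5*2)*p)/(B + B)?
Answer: -29711/14 ≈ -2122.2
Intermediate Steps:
C(B) = (-60 + B)/(2*B) (C(B) = (B - 5*2*6)/(B + B) = (B - 10*6)/((2*B)) = (B - 60)*(1/(2*B)) = (-60 + B)*(1/(2*B)) = (-60 + B)/(2*B))
F(11)*(-192 + C(Y)) = 11*(-192 + (½)*(-60 + 21)/21) = 11*(-192 + (½)*(1/21)*(-39)) = 11*(-192 - 13/14) = 11*(-2701/14) = -29711/14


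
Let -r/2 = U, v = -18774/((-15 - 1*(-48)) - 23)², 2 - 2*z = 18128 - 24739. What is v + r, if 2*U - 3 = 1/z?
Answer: -63068281/330650 ≈ -190.74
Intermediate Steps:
z = 6613/2 (z = 1 - (18128 - 24739)/2 = 1 - ½*(-6611) = 1 + 6611/2 = 6613/2 ≈ 3306.5)
v = -9387/50 (v = -18774/((-15 + 48) - 23)² = -18774/(33 - 23)² = -18774/(10²) = -18774/100 = -18774*1/100 = -9387/50 ≈ -187.74)
U = 19841/13226 (U = 3/2 + 1/(2*(6613/2)) = 3/2 + (½)*(2/6613) = 3/2 + 1/6613 = 19841/13226 ≈ 1.5002)
r = -19841/6613 (r = -2*19841/13226 = -19841/6613 ≈ -3.0003)
v + r = -9387/50 - 19841/6613 = -63068281/330650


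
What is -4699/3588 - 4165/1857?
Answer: -2630007/740324 ≈ -3.5525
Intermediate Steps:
-4699/3588 - 4165/1857 = -2630007/740324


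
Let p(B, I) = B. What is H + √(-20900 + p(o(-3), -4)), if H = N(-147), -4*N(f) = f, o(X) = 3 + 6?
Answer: 147/4 + I*√20891 ≈ 36.75 + 144.54*I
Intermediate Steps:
o(X) = 9
N(f) = -f/4
H = 147/4 (H = -¼*(-147) = 147/4 ≈ 36.750)
H + √(-20900 + p(o(-3), -4)) = 147/4 + √(-20900 + 9) = 147/4 + √(-20891) = 147/4 + I*√20891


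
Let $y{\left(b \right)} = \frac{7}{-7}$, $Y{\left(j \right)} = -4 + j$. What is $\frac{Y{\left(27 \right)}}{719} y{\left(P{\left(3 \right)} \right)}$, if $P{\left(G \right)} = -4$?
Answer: $- \frac{23}{719} \approx -0.031989$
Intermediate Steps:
$y{\left(b \right)} = -1$ ($y{\left(b \right)} = 7 \left(- \frac{1}{7}\right) = -1$)
$\frac{Y{\left(27 \right)}}{719} y{\left(P{\left(3 \right)} \right)} = \frac{-4 + 27}{719} \left(-1\right) = 23 \cdot \frac{1}{719} \left(-1\right) = \frac{23}{719} \left(-1\right) = - \frac{23}{719}$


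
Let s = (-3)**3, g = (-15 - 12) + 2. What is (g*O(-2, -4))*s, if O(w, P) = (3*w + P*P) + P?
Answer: 4050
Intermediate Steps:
O(w, P) = P + P**2 + 3*w (O(w, P) = (3*w + P**2) + P = (P**2 + 3*w) + P = P + P**2 + 3*w)
g = -25 (g = -27 + 2 = -25)
s = -27
(g*O(-2, -4))*s = -25*(-4 + (-4)**2 + 3*(-2))*(-27) = -25*(-4 + 16 - 6)*(-27) = -25*6*(-27) = -150*(-27) = 4050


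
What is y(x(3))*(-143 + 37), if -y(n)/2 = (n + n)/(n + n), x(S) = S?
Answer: 212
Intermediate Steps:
y(n) = -2 (y(n) = -2*(n + n)/(n + n) = -2*2*n/(2*n) = -2*2*n*1/(2*n) = -2*1 = -2)
y(x(3))*(-143 + 37) = -2*(-143 + 37) = -2*(-106) = 212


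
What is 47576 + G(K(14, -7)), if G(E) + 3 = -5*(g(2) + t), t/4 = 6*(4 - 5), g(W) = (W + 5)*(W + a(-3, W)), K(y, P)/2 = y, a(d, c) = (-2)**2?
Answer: 47483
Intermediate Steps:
a(d, c) = 4
K(y, P) = 2*y
g(W) = (4 + W)*(5 + W) (g(W) = (W + 5)*(W + 4) = (5 + W)*(4 + W) = (4 + W)*(5 + W))
t = -24 (t = 4*(6*(4 - 5)) = 4*(6*(-1)) = 4*(-6) = -24)
G(E) = -93 (G(E) = -3 - 5*((20 + 2**2 + 9*2) - 24) = -3 - 5*((20 + 4 + 18) - 24) = -3 - 5*(42 - 24) = -3 - 5*18 = -3 - 90 = -93)
47576 + G(K(14, -7)) = 47576 - 93 = 47483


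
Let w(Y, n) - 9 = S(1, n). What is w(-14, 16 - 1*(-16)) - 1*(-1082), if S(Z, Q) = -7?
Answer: 1084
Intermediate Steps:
w(Y, n) = 2 (w(Y, n) = 9 - 7 = 2)
w(-14, 16 - 1*(-16)) - 1*(-1082) = 2 - 1*(-1082) = 2 + 1082 = 1084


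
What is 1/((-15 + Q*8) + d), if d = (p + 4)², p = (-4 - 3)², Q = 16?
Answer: 1/2922 ≈ 0.00034223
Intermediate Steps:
p = 49 (p = (-7)² = 49)
d = 2809 (d = (49 + 4)² = 53² = 2809)
1/((-15 + Q*8) + d) = 1/((-15 + 16*8) + 2809) = 1/((-15 + 128) + 2809) = 1/(113 + 2809) = 1/2922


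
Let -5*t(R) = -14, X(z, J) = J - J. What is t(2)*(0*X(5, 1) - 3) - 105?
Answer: -567/5 ≈ -113.40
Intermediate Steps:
X(z, J) = 0
t(R) = 14/5 (t(R) = -1/5*(-14) = 14/5)
t(2)*(0*X(5, 1) - 3) - 105 = 14*(0*0 - 3)/5 - 105 = 14*(0 - 3)/5 - 105 = (14/5)*(-3) - 105 = -42/5 - 105 = -567/5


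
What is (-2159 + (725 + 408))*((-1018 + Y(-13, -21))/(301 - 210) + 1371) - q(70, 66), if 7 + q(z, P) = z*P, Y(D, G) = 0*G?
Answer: -127380101/91 ≈ -1.3998e+6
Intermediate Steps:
Y(D, G) = 0
q(z, P) = -7 + P*z (q(z, P) = -7 + z*P = -7 + P*z)
(-2159 + (725 + 408))*((-1018 + Y(-13, -21))/(301 - 210) + 1371) - q(70, 66) = (-2159 + (725 + 408))*((-1018 + 0)/(301 - 210) + 1371) - (-7 + 66*70) = (-2159 + 1133)*(-1018/91 + 1371) - (-7 + 4620) = -1026*(-1018*1/91 + 1371) - 1*4613 = -1026*(-1018/91 + 1371) - 4613 = -1026*123743/91 - 4613 = -126960318/91 - 4613 = -127380101/91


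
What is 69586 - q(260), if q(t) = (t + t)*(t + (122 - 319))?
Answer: 36826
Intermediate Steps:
q(t) = 2*t*(-197 + t) (q(t) = (2*t)*(t - 197) = (2*t)*(-197 + t) = 2*t*(-197 + t))
69586 - q(260) = 69586 - 2*260*(-197 + 260) = 69586 - 2*260*63 = 69586 - 1*32760 = 69586 - 32760 = 36826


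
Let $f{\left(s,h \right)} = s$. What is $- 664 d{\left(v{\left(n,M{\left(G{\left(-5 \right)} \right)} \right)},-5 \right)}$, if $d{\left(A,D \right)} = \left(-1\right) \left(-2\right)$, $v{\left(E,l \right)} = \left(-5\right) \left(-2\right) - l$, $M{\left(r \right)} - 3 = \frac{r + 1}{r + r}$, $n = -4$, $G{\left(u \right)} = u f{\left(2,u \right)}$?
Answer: $-1328$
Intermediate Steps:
$G{\left(u \right)} = 2 u$ ($G{\left(u \right)} = u 2 = 2 u$)
$M{\left(r \right)} = 3 + \frac{1 + r}{2 r}$ ($M{\left(r \right)} = 3 + \frac{r + 1}{r + r} = 3 + \frac{1 + r}{2 r}$)
$v{\left(E,l \right)} = 10 - l$
$d{\left(A,D \right)} = 2$
$- 664 d{\left(v{\left(n,M{\left(G{\left(-5 \right)} \right)} \right)},-5 \right)} = \left(-664\right) 2 = -1328$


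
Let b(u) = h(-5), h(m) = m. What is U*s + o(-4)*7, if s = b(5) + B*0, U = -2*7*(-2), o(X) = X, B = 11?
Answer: -168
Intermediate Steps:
U = 28 (U = -14*(-2) = 28)
b(u) = -5
s = -5 (s = -5 + 11*0 = -5 + 0 = -5)
U*s + o(-4)*7 = 28*(-5) - 4*7 = -140 - 28 = -168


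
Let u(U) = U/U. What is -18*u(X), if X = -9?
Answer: -18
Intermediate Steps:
u(U) = 1
-18*u(X) = -18*1 = -18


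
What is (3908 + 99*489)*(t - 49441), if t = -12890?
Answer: -3261095589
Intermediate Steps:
(3908 + 99*489)*(t - 49441) = (3908 + 99*489)*(-12890 - 49441) = (3908 + 48411)*(-62331) = 52319*(-62331) = -3261095589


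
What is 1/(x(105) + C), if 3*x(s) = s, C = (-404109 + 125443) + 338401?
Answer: 1/59770 ≈ 1.6731e-5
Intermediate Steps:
C = 59735 (C = -278666 + 338401 = 59735)
x(s) = s/3
1/(x(105) + C) = 1/((1/3)*105 + 59735) = 1/(35 + 59735) = 1/59770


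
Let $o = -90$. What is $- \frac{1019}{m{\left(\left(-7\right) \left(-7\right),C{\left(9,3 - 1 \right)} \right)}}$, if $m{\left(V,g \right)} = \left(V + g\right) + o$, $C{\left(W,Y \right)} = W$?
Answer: $\frac{1019}{32} \approx 31.844$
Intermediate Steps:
$m{\left(V,g \right)} = -90 + V + g$ ($m{\left(V,g \right)} = \left(V + g\right) - 90 = -90 + V + g$)
$- \frac{1019}{m{\left(\left(-7\right) \left(-7\right),C{\left(9,3 - 1 \right)} \right)}} = - \frac{1019}{-90 - -49 + 9} = - \frac{1019}{-90 + 49 + 9} = - \frac{1019}{-32} = \left(-1019\right) \left(- \frac{1}{32}\right) = \frac{1019}{32}$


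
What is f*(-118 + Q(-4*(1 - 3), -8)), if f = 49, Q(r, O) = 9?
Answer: -5341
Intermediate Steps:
f*(-118 + Q(-4*(1 - 3), -8)) = 49*(-118 + 9) = 49*(-109) = -5341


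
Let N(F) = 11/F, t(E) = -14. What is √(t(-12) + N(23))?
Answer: I*√7153/23 ≈ 3.6772*I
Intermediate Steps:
√(t(-12) + N(23)) = √(-14 + 11/23) = √(-311/23) = I*√7153/23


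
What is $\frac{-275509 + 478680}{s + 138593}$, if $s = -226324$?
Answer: $- \frac{203171}{87731} \approx -2.3158$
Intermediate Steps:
$\frac{-275509 + 478680}{s + 138593} = \frac{-275509 + 478680}{-226324 + 138593} = \frac{203171}{-87731} = 203171 \left(- \frac{1}{87731}\right) = - \frac{203171}{87731}$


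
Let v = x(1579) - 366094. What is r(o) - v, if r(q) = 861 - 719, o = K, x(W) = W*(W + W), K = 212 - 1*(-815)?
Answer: -4620246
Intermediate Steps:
K = 1027 (K = 212 + 815 = 1027)
x(W) = 2*W² (x(W) = W*(2*W) = 2*W²)
o = 1027
r(q) = 142
v = 4620388 (v = 2*1579² - 366094 = 2*2493241 - 366094 = 4986482 - 366094 = 4620388)
r(o) - v = 142 - 1*4620388 = 142 - 4620388 = -4620246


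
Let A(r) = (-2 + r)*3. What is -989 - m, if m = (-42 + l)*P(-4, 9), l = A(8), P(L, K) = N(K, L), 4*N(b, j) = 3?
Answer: -971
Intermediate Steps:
N(b, j) = ¾ (N(b, j) = (¼)*3 = ¾)
P(L, K) = ¾
A(r) = -6 + 3*r
l = 18 (l = -6 + 3*8 = -6 + 24 = 18)
m = -18 (m = (-42 + 18)*(¾) = -24*¾ = -18)
-989 - m = -989 - 1*(-18) = -989 + 18 = -971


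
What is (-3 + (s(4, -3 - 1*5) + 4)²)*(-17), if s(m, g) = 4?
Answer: -1037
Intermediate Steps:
(-3 + (s(4, -3 - 1*5) + 4)²)*(-17) = (-3 + (4 + 4)²)*(-17) = (-3 + 8²)*(-17) = (-3 + 64)*(-17) = 61*(-17) = -1037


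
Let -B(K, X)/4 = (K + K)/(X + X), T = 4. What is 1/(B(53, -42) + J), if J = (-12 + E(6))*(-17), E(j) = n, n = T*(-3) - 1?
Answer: 21/9031 ≈ 0.0023253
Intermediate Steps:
n = -13 (n = 4*(-3) - 1 = -12 - 1 = -13)
E(j) = -13
B(K, X) = -4*K/X (B(K, X) = -4*(K + K)/(X + X) = -4*2*K/(2*X) = -4*2*K*1/(2*X) = -4*K/X)
J = 425 (J = (-12 - 13)*(-17) = -25*(-17) = 425)
1/(B(53, -42) + J) = 1/(-4*53/(-42) + 425) = 1/(-4*53*(-1/42) + 425) = 1/(106/21 + 425) = 1/(9031/21) = 21/9031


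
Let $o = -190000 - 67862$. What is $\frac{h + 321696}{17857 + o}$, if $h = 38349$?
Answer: $- \frac{72009}{48001} \approx -1.5002$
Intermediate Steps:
$o = -257862$
$\frac{h + 321696}{17857 + o} = \frac{38349 + 321696}{17857 - 257862} = \frac{360045}{-240005} = 360045 \left(- \frac{1}{240005}\right) = - \frac{72009}{48001}$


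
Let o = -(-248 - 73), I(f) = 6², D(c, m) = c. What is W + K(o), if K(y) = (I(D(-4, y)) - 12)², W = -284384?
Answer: -283808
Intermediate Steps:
I(f) = 36
o = 321 (o = -1*(-321) = 321)
K(y) = 576 (K(y) = (36 - 12)² = 24² = 576)
W + K(o) = -284384 + 576 = -283808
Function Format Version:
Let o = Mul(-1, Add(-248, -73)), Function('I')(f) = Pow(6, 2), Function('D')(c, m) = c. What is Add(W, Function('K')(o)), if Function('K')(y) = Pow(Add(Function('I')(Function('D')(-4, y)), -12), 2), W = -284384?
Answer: -283808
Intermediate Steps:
Function('I')(f) = 36
o = 321 (o = Mul(-1, -321) = 321)
Function('K')(y) = 576 (Function('K')(y) = Pow(Add(36, -12), 2) = Pow(24, 2) = 576)
Add(W, Function('K')(o)) = Add(-284384, 576) = -283808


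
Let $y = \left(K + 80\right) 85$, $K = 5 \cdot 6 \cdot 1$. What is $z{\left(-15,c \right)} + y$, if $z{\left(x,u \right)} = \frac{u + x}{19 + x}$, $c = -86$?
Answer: $\frac{37299}{4} \approx 9324.8$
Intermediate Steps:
$K = 30$ ($K = 30 \cdot 1 = 30$)
$z{\left(x,u \right)} = \frac{u + x}{19 + x}$
$y = 9350$ ($y = \left(30 + 80\right) 85 = 110 \cdot 85 = 9350$)
$z{\left(-15,c \right)} + y = \frac{-86 - 15}{19 - 15} + 9350 = \frac{1}{4} \left(-101\right) + 9350 = - \frac{101}{4} + 9350 = \frac{37299}{4}$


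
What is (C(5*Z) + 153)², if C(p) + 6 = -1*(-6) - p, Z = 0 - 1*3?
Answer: 28224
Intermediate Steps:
Z = -3 (Z = 0 - 3 = -3)
C(p) = -p (C(p) = -6 + (-1*(-6) - p) = -6 + (6 - p) = -p)
(C(5*Z) + 153)² = (-5*(-3) + 153)² = (-1*(-15) + 153)² = (15 + 153)² = 168² = 28224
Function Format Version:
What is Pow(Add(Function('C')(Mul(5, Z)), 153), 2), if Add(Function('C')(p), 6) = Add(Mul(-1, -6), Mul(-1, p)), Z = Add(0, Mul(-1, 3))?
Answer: 28224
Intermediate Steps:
Z = -3 (Z = Add(0, -3) = -3)
Function('C')(p) = Mul(-1, p) (Function('C')(p) = Add(-6, Add(Mul(-1, -6), Mul(-1, p))) = Add(-6, Add(6, Mul(-1, p))) = Mul(-1, p))
Pow(Add(Function('C')(Mul(5, Z)), 153), 2) = Pow(Add(Mul(-1, Mul(5, -3)), 153), 2) = Pow(Add(Mul(-1, -15), 153), 2) = Pow(Add(15, 153), 2) = Pow(168, 2) = 28224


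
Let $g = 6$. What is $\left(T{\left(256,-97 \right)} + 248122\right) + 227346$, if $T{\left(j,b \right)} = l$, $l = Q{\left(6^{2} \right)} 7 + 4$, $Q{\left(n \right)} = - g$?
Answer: $475430$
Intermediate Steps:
$Q{\left(n \right)} = -6$ ($Q{\left(n \right)} = \left(-1\right) 6 = -6$)
$l = -38$ ($l = \left(-6\right) 7 + 4 = -42 + 4 = -38$)
$T{\left(j,b \right)} = -38$
$\left(T{\left(256,-97 \right)} + 248122\right) + 227346 = \left(-38 + 248122\right) + 227346 = 248084 + 227346 = 475430$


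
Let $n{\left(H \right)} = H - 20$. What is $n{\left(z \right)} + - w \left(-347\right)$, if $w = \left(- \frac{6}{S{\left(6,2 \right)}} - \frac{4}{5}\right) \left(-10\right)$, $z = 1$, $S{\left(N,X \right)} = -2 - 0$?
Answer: $-7653$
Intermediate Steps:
$S{\left(N,X \right)} = -2$ ($S{\left(N,X \right)} = -2 + 0 = -2$)
$n{\left(H \right)} = -20 + H$ ($n{\left(H \right)} = H - 20 = -20 + H$)
$w = -22$ ($w = \left(- \frac{6}{-2} - \frac{4}{5}\right) \left(-10\right) = \left(\left(-6\right) \left(- \frac{1}{2}\right) - \frac{4}{5}\right) \left(-10\right) = \left(3 - \frac{4}{5}\right) \left(-10\right) = \frac{11}{5} \left(-10\right) = -22$)
$n{\left(z \right)} + - w \left(-347\right) = \left(-20 + 1\right) + \left(-1\right) \left(-22\right) \left(-347\right) = -19 + 22 \left(-347\right) = -19 - 7634 = -7653$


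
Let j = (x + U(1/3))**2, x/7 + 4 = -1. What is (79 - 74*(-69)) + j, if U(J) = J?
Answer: 57481/9 ≈ 6386.8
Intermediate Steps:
x = -35 (x = -28 + 7*(-1) = -28 - 7 = -35)
j = 10816/9 (j = (-35 + 1/3)**2 = (-104/3)**2 = 10816/9 ≈ 1201.8)
(79 - 74*(-69)) + j = (79 - 74*(-69)) + 10816/9 = (79 + 5106) + 10816/9 = 5185 + 10816/9 = 57481/9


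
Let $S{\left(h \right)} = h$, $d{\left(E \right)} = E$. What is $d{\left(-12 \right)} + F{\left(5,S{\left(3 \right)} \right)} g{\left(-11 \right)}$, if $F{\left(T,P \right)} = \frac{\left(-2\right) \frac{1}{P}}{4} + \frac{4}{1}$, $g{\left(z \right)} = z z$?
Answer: $\frac{2711}{6} \approx 451.83$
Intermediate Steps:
$g{\left(z \right)} = z^{2}$
$F{\left(T,P \right)} = 4 - \frac{1}{2 P}$ ($F{\left(T,P \right)} = - \frac{2}{P} \frac{1}{4} + 4 \cdot 1 = - \frac{1}{2 P} + 4 = 4 - \frac{1}{2 P}$)
$d{\left(-12 \right)} + F{\left(5,S{\left(3 \right)} \right)} g{\left(-11 \right)} = -12 + \left(4 - \frac{1}{2 \cdot 3}\right) \left(-11\right)^{2} = -12 + \left(4 - \frac{1}{6}\right) 121 = -12 + \frac{23}{6} \cdot 121 = -12 + \frac{2783}{6} = \frac{2711}{6}$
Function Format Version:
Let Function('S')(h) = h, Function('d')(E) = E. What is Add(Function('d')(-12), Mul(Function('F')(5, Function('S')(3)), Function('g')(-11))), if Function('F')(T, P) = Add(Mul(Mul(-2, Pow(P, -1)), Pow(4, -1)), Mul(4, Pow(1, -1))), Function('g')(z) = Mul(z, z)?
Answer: Rational(2711, 6) ≈ 451.83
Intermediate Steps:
Function('g')(z) = Pow(z, 2)
Function('F')(T, P) = Add(4, Mul(Rational(-1, 2), Pow(P, -1))) (Function('F')(T, P) = Add(Mul(Mul(-2, Pow(P, -1)), Rational(1, 4)), Mul(4, 1)) = Add(Mul(Rational(-1, 2), Pow(P, -1)), 4) = Add(4, Mul(Rational(-1, 2), Pow(P, -1))))
Add(Function('d')(-12), Mul(Function('F')(5, Function('S')(3)), Function('g')(-11))) = Add(-12, Mul(Add(4, Mul(Rational(-1, 2), Pow(3, -1))), Pow(-11, 2))) = Add(-12, Mul(Add(4, Mul(Rational(-1, 2), Rational(1, 3))), 121)) = Add(-12, Mul(Add(4, Rational(-1, 6)), 121)) = Add(-12, Mul(Rational(23, 6), 121)) = Add(-12, Rational(2783, 6)) = Rational(2711, 6)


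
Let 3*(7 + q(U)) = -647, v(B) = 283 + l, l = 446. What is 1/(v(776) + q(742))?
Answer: 3/1519 ≈ 0.0019750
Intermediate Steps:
v(B) = 729 (v(B) = 283 + 446 = 729)
q(U) = -668/3 (q(U) = -7 + (1/3)*(-647) = -7 - 647/3 = -668/3)
1/(v(776) + q(742)) = 1/(729 - 668/3) = 1/(1519/3) = 3/1519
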